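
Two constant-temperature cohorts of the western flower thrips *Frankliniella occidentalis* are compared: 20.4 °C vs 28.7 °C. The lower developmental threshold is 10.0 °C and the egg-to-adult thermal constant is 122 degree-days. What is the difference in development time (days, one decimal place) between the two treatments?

5.2 days

At 20.4 °C: 122 / (20.4 − 10.0) = 122 / 10.4 = 11.731 d.
At 28.7 °C: 122 / (28.7 − 10.0) = 122 / 18.7 = 6.524 d.
Difference = |11.731 − 6.524| = 5.207 ≈ 5.2 days.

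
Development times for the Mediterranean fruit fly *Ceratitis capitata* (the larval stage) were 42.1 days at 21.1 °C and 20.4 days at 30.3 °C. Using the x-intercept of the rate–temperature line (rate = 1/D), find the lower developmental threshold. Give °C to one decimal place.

12.5 °C

Under the model K = D·(T − T_b), so D₁·(T₁ − T_b) = D₂·(T₂ − T_b).
42.1·(21.1 − T_b) = 20.4·(30.3 − T_b)
T_b = (42.1·21.1 − 20.4·30.3) / (42.1 − 20.4) = 270.19 / 21.7 = 12.451 °C ≈ 12.5 °C.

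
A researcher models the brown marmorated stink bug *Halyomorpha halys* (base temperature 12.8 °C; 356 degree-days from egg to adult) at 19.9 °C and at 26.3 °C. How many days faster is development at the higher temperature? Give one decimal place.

At 19.9 °C: 356 / (19.9 − 12.8) = 356 / 7.1 = 50.141 d.
At 26.3 °C: 356 / (26.3 − 12.8) = 356 / 13.5 = 26.370 d.
Difference = |50.141 − 26.370| = 23.770 ≈ 23.8 days.

23.8 days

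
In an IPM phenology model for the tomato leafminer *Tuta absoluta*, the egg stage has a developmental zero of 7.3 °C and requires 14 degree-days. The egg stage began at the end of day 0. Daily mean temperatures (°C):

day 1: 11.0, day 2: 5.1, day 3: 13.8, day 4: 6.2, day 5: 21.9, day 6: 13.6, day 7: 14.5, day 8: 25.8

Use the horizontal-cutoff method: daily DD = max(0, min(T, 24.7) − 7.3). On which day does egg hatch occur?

day 5

Daily DD above 7.3 °C (capped at 17.4): 3.7, 0.0, 6.5, 0.0, 14.6, 6.3, 7.2, 17.4.
Cumulative: 3.7, 3.7, 10.2, 10.2, 24.8, 31.1, 38.3, 55.7.
The total first reaches 14 DD on day 5.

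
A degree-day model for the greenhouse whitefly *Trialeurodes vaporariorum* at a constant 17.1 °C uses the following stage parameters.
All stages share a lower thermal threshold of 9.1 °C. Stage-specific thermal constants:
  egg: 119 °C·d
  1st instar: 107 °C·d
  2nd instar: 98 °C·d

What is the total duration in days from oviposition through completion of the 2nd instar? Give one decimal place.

40.5 days

Daily accumulation at 17.1 °C = 17.1 − 9.1 = 8.0 DD/day.
Total K = 119 + 107 + 98 = 324 DD.
Total duration = 324 / 8.0 = 40.500 ≈ 40.5 days.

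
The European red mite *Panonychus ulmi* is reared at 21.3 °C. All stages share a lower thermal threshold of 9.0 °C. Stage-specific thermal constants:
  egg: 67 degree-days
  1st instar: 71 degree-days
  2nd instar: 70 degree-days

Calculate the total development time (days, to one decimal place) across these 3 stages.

16.9 days

Daily accumulation at 21.3 °C = 21.3 − 9.0 = 12.3 DD/day.
Total K = 67 + 71 + 70 = 208 DD.
Total duration = 208 / 12.3 = 16.911 ≈ 16.9 days.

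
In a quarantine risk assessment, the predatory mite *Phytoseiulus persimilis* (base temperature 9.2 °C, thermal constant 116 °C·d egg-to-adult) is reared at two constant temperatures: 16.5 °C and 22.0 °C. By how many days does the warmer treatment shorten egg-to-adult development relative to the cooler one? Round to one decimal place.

At 16.5 °C: 116 / (16.5 − 9.2) = 116 / 7.3 = 15.890 d.
At 22.0 °C: 116 / (22.0 − 9.2) = 116 / 12.8 = 9.062 d.
Difference = |15.890 − 9.062| = 6.828 ≈ 6.8 days.

6.8 days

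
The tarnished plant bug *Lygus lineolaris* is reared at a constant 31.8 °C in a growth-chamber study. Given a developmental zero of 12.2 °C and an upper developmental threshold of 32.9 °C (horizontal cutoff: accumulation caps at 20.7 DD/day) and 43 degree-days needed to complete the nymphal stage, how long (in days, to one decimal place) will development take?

Daily accumulation = 31.8 − 12.2 = 19.6 DD/day.
Duration = 43 / 19.6 = 2.194 ≈ 2.2 days.

2.2 days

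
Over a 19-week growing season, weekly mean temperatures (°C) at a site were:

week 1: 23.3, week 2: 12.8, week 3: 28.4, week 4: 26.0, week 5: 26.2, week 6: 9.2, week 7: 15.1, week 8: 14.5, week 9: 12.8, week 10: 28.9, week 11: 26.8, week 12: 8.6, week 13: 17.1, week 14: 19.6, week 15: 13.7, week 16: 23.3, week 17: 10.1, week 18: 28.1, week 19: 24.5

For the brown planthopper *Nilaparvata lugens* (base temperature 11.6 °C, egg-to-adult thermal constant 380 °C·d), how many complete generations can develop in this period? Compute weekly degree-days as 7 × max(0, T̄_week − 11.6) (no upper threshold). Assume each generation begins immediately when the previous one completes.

2 generations

Weekly DD (7 × max(0, T̄ − 11.6)): 81.9, 8.4, 117.6, 100.8, 102.2, 0.0, 24.5, 20.3, 8.4, 121.1, 106.4, 0.0, 38.5, 56.0, 14.7, 81.9, 0.0, 115.5, 90.3.
Season total = 1088.5 DD.
Complete generations = ⌊1088.5 / 380⌋ = 2.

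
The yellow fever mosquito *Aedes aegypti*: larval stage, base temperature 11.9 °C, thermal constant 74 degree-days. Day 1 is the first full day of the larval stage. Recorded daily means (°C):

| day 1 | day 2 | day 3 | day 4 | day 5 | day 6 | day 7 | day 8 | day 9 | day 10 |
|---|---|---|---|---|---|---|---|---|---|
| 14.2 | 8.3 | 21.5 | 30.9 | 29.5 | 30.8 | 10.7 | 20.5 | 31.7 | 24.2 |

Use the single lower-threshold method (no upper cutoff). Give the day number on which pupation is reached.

Daily DD above 11.9 °C: 2.3, 0.0, 9.6, 19.0, 17.6, 18.9, 0.0, 8.6, 19.8, 12.3.
Cumulative: 2.3, 2.3, 11.9, 30.9, 48.5, 67.4, 67.4, 76.0, 95.8, 108.1.
The total first reaches 74 DD on day 8.

day 8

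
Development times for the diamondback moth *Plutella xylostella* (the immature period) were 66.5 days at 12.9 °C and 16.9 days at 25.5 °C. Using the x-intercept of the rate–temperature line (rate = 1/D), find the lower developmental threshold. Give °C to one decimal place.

8.6 °C

Equal thermal constants: D₁(T₁ − T_b) = D₂(T₂ − T_b).
66.5·(12.9 − T_b) = 16.9·(25.5 − T_b)
T_b = (66.5·12.9 − 16.9·25.5) / (66.5 − 16.9) = 426.90 / 49.6 = 8.607 °C ≈ 8.6 °C.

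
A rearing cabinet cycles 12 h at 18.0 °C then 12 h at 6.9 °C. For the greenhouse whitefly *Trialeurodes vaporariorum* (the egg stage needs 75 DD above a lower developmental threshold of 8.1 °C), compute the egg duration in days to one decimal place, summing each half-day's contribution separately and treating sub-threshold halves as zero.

Day half: max(0, 18.0 − 8.1) × 0.5 = 9.9 × 0.5 = 4.95 DD.
Night half: max(0, 6.9 − 8.1) × 0.5 = 0.0 × 0.5 = 0.00 DD.
Per 24 h: 4.95 DD/day.
Duration = 75 / 4.95 = 15.152 ≈ 15.2 days.

15.2 days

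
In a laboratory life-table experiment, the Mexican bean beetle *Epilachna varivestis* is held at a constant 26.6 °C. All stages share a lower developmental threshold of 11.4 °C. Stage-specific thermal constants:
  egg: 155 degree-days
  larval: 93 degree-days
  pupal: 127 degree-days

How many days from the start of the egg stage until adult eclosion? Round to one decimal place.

24.7 days

Daily accumulation at 26.6 °C = 26.6 − 11.4 = 15.2 DD/day.
Total K = 155 + 93 + 127 = 375 DD.
Total duration = 375 / 15.2 = 24.671 ≈ 24.7 days.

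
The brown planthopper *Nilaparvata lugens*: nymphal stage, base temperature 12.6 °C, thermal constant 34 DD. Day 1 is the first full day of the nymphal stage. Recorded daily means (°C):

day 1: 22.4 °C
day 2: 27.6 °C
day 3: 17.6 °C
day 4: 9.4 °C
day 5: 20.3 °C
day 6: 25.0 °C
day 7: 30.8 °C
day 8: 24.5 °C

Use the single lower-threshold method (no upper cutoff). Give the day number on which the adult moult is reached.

Daily DD above 12.6 °C: 9.8, 15.0, 5.0, 0.0, 7.7, 12.4, 18.2, 11.9.
Cumulative: 9.8, 24.8, 29.8, 29.8, 37.5, 49.9, 68.1, 80.0.
The total first reaches 34 DD on day 5.

day 5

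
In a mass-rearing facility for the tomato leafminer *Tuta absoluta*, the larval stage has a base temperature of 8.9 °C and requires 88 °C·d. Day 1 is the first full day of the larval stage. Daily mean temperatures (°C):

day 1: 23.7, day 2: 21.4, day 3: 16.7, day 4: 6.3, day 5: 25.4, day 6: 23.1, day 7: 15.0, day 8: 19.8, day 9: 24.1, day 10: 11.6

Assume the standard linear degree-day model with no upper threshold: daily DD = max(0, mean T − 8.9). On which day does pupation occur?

Daily DD above 8.9 °C: 14.8, 12.5, 7.8, 0.0, 16.5, 14.2, 6.1, 10.9, 15.2, 2.7.
Cumulative: 14.8, 27.3, 35.1, 35.1, 51.6, 65.8, 71.9, 82.8, 98.0, 100.7.
The total first reaches 88 DD on day 9.

day 9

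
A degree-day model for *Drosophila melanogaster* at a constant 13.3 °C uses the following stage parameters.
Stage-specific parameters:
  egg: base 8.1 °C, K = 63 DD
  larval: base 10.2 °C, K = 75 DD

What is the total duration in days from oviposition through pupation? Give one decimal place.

36.3 days

egg: 63 / (13.3 − 8.1) = 63 / 5.2 = 12.115 d.
larval: 75 / (13.3 − 10.2) = 75 / 3.1 = 24.194 d.
Sum = 36.309 ≈ 36.3 days.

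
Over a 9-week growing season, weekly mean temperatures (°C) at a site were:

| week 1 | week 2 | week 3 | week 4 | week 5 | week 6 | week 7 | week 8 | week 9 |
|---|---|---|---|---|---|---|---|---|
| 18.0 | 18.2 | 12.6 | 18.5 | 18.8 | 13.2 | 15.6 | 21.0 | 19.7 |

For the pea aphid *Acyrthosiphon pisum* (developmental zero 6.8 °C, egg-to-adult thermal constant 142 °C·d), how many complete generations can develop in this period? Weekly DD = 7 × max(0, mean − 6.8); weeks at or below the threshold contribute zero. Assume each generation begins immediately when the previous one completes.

Weekly DD (7 × max(0, T̄ − 6.8)): 78.4, 79.8, 40.6, 81.9, 84.0, 44.8, 61.6, 99.4, 90.3.
Season total = 660.8 DD.
Complete generations = ⌊660.8 / 142⌋ = 4.

4 generations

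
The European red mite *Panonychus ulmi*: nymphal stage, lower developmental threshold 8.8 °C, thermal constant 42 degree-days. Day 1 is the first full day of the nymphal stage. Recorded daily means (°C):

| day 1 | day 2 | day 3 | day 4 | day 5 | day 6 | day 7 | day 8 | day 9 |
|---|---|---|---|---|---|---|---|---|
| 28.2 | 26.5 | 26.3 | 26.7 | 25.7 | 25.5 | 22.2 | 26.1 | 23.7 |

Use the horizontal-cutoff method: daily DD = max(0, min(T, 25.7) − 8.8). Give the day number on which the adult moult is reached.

day 3

Daily DD above 8.8 °C (capped at 16.9): 16.9, 16.9, 16.9, 16.9, 16.9, 16.7, 13.4, 16.9, 14.9.
Cumulative: 16.9, 33.8, 50.7, 67.6, 84.5, 101.2, 114.6, 131.5, 146.4.
The total first reaches 42 DD on day 3.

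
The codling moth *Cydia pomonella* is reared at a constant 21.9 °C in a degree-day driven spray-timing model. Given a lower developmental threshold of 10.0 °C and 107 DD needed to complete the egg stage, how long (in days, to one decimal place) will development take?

Daily accumulation = 21.9 − 10.0 = 11.9 DD/day.
Duration = 107 / 11.9 = 8.992 ≈ 9.0 days.

9.0 days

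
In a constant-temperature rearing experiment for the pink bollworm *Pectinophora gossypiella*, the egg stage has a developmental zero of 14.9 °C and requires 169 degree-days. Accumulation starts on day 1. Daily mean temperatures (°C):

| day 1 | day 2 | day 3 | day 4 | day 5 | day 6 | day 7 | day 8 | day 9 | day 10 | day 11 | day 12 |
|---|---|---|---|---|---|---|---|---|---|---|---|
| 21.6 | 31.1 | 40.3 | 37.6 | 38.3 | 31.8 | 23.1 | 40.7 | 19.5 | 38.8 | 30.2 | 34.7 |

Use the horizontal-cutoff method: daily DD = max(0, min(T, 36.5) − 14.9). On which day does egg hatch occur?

day 11

Daily DD above 14.9 °C (capped at 21.6): 6.7, 16.2, 21.6, 21.6, 21.6, 16.9, 8.2, 21.6, 4.6, 21.6, 15.3, 19.8.
Cumulative: 6.7, 22.9, 44.5, 66.1, 87.7, 104.6, 112.8, 134.4, 139.0, 160.6, 175.9, 195.7.
The total first reaches 169 DD on day 11.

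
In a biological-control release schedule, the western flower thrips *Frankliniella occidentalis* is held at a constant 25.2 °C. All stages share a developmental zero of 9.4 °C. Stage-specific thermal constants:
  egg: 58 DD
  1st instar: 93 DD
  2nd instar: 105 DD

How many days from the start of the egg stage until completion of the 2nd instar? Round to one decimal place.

16.2 days

Daily accumulation at 25.2 °C = 25.2 − 9.4 = 15.8 DD/day.
Total K = 58 + 93 + 105 = 256 DD.
Total duration = 256 / 15.8 = 16.203 ≈ 16.2 days.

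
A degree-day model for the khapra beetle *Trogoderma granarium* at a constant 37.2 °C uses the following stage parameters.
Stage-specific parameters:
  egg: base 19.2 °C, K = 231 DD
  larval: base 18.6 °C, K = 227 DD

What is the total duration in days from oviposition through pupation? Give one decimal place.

25.0 days

egg: 231 / (37.2 − 19.2) = 231 / 18.0 = 12.833 d.
larval: 227 / (37.2 − 18.6) = 227 / 18.6 = 12.204 d.
Sum = 25.038 ≈ 25.0 days.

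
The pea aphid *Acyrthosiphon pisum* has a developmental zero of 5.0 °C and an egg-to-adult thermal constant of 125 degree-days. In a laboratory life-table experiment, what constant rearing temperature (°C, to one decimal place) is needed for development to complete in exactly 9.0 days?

18.9 °C

Required daily accumulation = 125 / 9.0 = 13.889 DD/day.
T = T_base + 13.889 = 5.0 + 13.889 = 18.889 ≈ 18.9 °C.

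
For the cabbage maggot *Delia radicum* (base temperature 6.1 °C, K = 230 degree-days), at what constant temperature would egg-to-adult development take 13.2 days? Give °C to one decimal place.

23.5 °C

Required daily accumulation = 230 / 13.2 = 17.424 DD/day.
T = T_base + 17.424 = 6.1 + 17.424 = 23.524 ≈ 23.5 °C.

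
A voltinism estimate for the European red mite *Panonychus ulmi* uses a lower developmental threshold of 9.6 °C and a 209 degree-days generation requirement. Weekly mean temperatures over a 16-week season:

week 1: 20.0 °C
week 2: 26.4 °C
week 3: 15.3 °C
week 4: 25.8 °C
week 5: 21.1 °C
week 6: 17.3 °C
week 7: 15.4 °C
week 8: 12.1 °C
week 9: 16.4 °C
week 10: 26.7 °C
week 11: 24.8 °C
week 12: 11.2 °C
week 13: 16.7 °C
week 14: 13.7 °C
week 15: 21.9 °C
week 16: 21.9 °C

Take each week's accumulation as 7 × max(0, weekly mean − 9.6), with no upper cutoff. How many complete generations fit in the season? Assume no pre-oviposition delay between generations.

Weekly DD (7 × max(0, T̄ − 9.6)): 72.8, 117.6, 39.9, 113.4, 80.5, 53.9, 40.6, 17.5, 47.6, 119.7, 106.4, 11.2, 49.7, 28.7, 86.1, 86.1.
Season total = 1071.7 DD.
Complete generations = ⌊1071.7 / 209⌋ = 5.

5 generations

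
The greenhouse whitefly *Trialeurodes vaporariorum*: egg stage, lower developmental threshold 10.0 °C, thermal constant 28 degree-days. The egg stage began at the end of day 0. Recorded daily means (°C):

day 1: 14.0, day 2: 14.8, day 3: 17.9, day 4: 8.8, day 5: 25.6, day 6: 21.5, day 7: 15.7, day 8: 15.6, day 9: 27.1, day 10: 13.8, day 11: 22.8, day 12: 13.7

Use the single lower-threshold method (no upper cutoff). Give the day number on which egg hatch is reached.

day 5

Daily DD above 10.0 °C: 4.0, 4.8, 7.9, 0.0, 15.6, 11.5, 5.7, 5.6, 17.1, 3.8, 12.8, 3.7.
Cumulative: 4.0, 8.8, 16.7, 16.7, 32.3, 43.8, 49.5, 55.1, 72.2, 76.0, 88.8, 92.5.
The total first reaches 28 DD on day 5.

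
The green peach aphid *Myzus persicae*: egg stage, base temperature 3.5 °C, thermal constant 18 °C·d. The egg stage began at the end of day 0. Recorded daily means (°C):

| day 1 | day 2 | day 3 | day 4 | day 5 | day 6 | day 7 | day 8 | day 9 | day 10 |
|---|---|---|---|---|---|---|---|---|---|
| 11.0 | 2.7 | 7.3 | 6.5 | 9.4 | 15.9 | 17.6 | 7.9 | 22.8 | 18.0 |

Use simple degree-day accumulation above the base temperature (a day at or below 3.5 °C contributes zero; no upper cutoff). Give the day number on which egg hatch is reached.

Daily DD above 3.5 °C: 7.5, 0.0, 3.8, 3.0, 5.9, 12.4, 14.1, 4.4, 19.3, 14.5.
Cumulative: 7.5, 7.5, 11.3, 14.3, 20.2, 32.6, 46.7, 51.1, 70.4, 84.9.
The total first reaches 18 DD on day 5.

day 5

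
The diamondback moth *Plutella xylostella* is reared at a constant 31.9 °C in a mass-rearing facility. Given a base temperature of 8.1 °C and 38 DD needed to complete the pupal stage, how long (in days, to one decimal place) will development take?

Daily accumulation = 31.9 − 8.1 = 23.8 DD/day.
Duration = 38 / 23.8 = 1.597 ≈ 1.6 days.

1.6 days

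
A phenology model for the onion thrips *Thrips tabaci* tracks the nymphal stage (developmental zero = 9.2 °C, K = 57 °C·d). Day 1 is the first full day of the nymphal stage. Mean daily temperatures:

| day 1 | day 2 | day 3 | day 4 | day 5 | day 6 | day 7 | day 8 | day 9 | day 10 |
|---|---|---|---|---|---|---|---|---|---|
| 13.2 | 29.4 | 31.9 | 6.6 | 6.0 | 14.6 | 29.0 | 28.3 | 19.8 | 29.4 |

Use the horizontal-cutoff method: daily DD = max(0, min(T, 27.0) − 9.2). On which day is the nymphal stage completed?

Daily DD above 9.2 °C (capped at 17.8): 4.0, 17.8, 17.8, 0.0, 0.0, 5.4, 17.8, 17.8, 10.6, 17.8.
Cumulative: 4.0, 21.8, 39.6, 39.6, 39.6, 45.0, 62.8, 80.6, 91.2, 109.0.
The total first reaches 57 DD on day 7.

day 7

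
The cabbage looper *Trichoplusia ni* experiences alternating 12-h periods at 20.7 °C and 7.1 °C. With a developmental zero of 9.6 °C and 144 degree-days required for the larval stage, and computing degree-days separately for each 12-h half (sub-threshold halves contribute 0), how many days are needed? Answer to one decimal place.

25.9 days

Day half: max(0, 20.7 − 9.6) × 0.5 = 11.1 × 0.5 = 5.55 DD.
Night half: max(0, 7.1 − 9.6) × 0.5 = 0.0 × 0.5 = 0.00 DD.
Per 24 h: 5.55 DD/day.
Duration = 144 / 5.55 = 25.946 ≈ 25.9 days.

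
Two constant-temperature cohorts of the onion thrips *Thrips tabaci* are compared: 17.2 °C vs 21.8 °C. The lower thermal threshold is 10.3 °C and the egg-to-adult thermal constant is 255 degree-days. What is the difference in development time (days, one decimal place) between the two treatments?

14.8 days

At 17.2 °C: 255 / (17.2 − 10.3) = 255 / 6.9 = 36.957 d.
At 21.8 °C: 255 / (21.8 − 10.3) = 255 / 11.5 = 22.174 d.
Difference = |36.957 − 22.174| = 14.783 ≈ 14.8 days.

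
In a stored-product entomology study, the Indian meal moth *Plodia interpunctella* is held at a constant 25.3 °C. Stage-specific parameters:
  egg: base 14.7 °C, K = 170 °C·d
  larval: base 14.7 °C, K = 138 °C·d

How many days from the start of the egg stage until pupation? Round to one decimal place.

29.1 days

egg: 170 / (25.3 − 14.7) = 170 / 10.6 = 16.038 d.
larval: 138 / (25.3 − 14.7) = 138 / 10.6 = 13.019 d.
Sum = 29.057 ≈ 29.1 days.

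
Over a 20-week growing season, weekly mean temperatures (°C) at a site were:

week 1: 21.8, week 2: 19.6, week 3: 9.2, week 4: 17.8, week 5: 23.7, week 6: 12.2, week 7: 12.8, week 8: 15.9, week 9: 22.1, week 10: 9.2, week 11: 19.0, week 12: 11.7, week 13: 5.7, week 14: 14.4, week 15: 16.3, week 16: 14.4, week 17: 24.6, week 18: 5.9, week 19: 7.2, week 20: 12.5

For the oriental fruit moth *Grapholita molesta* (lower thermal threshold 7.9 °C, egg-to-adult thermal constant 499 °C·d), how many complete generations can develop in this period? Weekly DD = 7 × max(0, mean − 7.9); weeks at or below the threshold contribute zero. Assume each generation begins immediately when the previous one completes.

2 generations

Weekly DD (7 × max(0, T̄ − 7.9)): 97.3, 81.9, 9.1, 69.3, 110.6, 30.1, 34.3, 56.0, 99.4, 9.1, 77.7, 26.6, 0.0, 45.5, 58.8, 45.5, 116.9, 0.0, 0.0, 32.2.
Season total = 1000.3 DD.
Complete generations = ⌊1000.3 / 499⌋ = 2.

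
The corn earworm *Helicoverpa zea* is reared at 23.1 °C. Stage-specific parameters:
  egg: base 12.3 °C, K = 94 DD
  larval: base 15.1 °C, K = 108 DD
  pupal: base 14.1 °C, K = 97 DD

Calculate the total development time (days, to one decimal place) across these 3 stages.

egg: 94 / (23.1 − 12.3) = 94 / 10.8 = 8.704 d.
larval: 108 / (23.1 − 15.1) = 108 / 8.0 = 13.500 d.
pupal: 97 / (23.1 − 14.1) = 97 / 9.0 = 10.778 d.
Sum = 32.981 ≈ 33.0 days.

33.0 days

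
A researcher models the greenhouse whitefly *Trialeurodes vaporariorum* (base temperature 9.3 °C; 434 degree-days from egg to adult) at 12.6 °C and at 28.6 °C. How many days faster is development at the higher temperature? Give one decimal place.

At 12.6 °C: 434 / (12.6 − 9.3) = 434 / 3.3 = 131.515 d.
At 28.6 °C: 434 / (28.6 − 9.3) = 434 / 19.3 = 22.487 d.
Difference = |131.515 − 22.487| = 109.028 ≈ 109.0 days.

109.0 days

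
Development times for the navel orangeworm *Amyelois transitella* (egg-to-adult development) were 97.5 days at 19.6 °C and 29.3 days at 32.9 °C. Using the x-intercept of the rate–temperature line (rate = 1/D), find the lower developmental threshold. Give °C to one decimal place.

Under the model K = D·(T − T_b), so D₁·(T₁ − T_b) = D₂·(T₂ − T_b).
97.5·(19.6 − T_b) = 29.3·(32.9 − T_b)
T_b = (97.5·19.6 − 29.3·32.9) / (97.5 − 29.3) = 947.03 / 68.2 = 13.886 °C ≈ 13.9 °C.

13.9 °C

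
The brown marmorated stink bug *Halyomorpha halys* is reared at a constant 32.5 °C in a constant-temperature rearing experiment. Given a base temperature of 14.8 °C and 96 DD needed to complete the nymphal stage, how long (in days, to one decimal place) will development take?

Daily accumulation = 32.5 − 14.8 = 17.7 DD/day.
Duration = 96 / 17.7 = 5.424 ≈ 5.4 days.

5.4 days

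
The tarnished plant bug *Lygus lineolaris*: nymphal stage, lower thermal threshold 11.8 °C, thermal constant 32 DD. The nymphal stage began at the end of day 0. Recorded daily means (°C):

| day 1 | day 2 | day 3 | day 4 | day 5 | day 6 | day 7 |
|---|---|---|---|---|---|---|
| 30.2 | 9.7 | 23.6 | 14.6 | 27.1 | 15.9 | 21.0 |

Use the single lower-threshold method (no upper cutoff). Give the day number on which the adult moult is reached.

Daily DD above 11.8 °C: 18.4, 0.0, 11.8, 2.8, 15.3, 4.1, 9.2.
Cumulative: 18.4, 18.4, 30.2, 33.0, 48.3, 52.4, 61.6.
The total first reaches 32 DD on day 4.

day 4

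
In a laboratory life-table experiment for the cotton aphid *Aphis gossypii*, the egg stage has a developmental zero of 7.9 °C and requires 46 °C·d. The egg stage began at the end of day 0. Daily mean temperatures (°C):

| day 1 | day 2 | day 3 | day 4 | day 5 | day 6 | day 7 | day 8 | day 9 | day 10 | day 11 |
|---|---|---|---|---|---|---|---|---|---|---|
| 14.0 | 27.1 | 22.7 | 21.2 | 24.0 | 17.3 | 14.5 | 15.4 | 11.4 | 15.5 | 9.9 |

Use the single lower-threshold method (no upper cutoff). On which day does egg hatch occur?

day 4

Daily DD above 7.9 °C: 6.1, 19.2, 14.8, 13.3, 16.1, 9.4, 6.6, 7.5, 3.5, 7.6, 2.0.
Cumulative: 6.1, 25.3, 40.1, 53.4, 69.5, 78.9, 85.5, 93.0, 96.5, 104.1, 106.1.
The total first reaches 46 DD on day 4.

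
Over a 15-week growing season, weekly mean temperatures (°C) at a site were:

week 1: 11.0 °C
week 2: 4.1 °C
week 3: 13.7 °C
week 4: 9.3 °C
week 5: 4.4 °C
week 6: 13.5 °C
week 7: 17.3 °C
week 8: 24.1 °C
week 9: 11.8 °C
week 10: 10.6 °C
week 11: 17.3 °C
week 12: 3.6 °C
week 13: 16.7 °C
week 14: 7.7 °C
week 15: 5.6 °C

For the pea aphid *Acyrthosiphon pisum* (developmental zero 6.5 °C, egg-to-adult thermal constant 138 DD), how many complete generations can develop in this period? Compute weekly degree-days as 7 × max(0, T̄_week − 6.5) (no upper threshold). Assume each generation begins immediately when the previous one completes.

4 generations

Weekly DD (7 × max(0, T̄ − 6.5)): 31.5, 0.0, 50.4, 19.6, 0.0, 49.0, 75.6, 123.2, 37.1, 28.7, 75.6, 0.0, 71.4, 8.4, 0.0.
Season total = 570.5 DD.
Complete generations = ⌊570.5 / 138⌋ = 4.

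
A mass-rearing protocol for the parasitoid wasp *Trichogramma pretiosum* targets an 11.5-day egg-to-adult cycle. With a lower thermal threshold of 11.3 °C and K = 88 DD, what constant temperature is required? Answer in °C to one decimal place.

Required daily accumulation = 88 / 11.5 = 7.652 DD/day.
T = T_base + 7.652 = 11.3 + 7.652 = 18.952 ≈ 19.0 °C.

19.0 °C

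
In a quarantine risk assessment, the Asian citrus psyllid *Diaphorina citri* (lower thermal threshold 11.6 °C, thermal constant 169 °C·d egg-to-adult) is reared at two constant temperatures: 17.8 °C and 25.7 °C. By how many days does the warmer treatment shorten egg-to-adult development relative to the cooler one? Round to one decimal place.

At 17.8 °C: 169 / (17.8 − 11.6) = 169 / 6.2 = 27.258 d.
At 25.7 °C: 169 / (25.7 − 11.6) = 169 / 14.1 = 11.986 d.
Difference = |27.258 − 11.986| = 15.272 ≈ 15.3 days.

15.3 days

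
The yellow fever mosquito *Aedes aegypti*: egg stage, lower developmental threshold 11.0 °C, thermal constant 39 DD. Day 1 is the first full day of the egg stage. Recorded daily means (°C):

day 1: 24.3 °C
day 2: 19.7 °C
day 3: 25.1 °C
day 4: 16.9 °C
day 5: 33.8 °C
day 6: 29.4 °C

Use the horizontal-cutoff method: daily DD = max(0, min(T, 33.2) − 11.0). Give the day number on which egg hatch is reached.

day 4

Daily DD above 11.0 °C (capped at 22.2): 13.3, 8.7, 14.1, 5.9, 22.2, 18.4.
Cumulative: 13.3, 22.0, 36.1, 42.0, 64.2, 82.6.
The total first reaches 39 DD on day 4.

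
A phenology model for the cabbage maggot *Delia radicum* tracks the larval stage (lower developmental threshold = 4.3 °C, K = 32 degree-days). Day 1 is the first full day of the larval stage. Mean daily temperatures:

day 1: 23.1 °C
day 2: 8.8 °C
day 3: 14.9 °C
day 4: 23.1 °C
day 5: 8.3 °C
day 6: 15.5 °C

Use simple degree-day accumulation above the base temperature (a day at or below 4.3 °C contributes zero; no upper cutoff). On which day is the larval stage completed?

Daily DD above 4.3 °C: 18.8, 4.5, 10.6, 18.8, 4.0, 11.2.
Cumulative: 18.8, 23.3, 33.9, 52.7, 56.7, 67.9.
The total first reaches 32 DD on day 3.

day 3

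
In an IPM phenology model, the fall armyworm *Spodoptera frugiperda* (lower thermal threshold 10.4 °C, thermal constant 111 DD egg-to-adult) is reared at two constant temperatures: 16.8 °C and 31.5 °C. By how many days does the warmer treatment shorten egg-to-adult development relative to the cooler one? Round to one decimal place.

At 16.8 °C: 111 / (16.8 − 10.4) = 111 / 6.4 = 17.344 d.
At 31.5 °C: 111 / (31.5 − 10.4) = 111 / 21.1 = 5.261 d.
Difference = |17.344 − 5.261| = 12.083 ≈ 12.1 days.

12.1 days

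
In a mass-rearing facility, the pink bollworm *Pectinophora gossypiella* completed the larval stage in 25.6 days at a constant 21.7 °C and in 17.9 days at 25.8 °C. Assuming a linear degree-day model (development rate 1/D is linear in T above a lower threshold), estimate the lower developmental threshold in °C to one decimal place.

12.2 °C

Linear rate model ⇒ the product D·(T − T_b) is constant across temperatures.
25.6·(21.7 − T_b) = 17.9·(25.8 − T_b)
T_b = (25.6·21.7 − 17.9·25.8) / (25.6 − 17.9) = 93.70 / 7.7 = 12.169 °C ≈ 12.2 °C.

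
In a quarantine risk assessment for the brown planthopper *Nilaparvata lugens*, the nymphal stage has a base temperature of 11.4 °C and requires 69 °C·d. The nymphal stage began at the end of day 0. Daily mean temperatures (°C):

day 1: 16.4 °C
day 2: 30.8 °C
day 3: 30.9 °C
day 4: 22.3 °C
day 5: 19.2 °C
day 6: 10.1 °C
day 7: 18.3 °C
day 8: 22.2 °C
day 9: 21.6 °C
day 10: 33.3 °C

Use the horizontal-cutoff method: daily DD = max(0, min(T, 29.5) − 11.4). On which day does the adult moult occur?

Daily DD above 11.4 °C (capped at 18.1): 5.0, 18.1, 18.1, 10.9, 7.8, 0.0, 6.9, 10.8, 10.2, 18.1.
Cumulative: 5.0, 23.1, 41.2, 52.1, 59.9, 59.9, 66.8, 77.6, 87.8, 105.9.
The total first reaches 69 DD on day 8.

day 8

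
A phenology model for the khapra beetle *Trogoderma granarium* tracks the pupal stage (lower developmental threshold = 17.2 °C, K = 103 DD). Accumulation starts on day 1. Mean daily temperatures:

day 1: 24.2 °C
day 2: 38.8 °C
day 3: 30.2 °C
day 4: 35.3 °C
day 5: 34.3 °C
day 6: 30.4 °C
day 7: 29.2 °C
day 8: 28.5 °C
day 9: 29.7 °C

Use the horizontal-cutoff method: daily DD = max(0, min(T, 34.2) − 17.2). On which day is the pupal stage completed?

day 8

Daily DD above 17.2 °C (capped at 17.0): 7.0, 17.0, 13.0, 17.0, 17.0, 13.2, 12.0, 11.3, 12.5.
Cumulative: 7.0, 24.0, 37.0, 54.0, 71.0, 84.2, 96.2, 107.5, 120.0.
The total first reaches 103 DD on day 8.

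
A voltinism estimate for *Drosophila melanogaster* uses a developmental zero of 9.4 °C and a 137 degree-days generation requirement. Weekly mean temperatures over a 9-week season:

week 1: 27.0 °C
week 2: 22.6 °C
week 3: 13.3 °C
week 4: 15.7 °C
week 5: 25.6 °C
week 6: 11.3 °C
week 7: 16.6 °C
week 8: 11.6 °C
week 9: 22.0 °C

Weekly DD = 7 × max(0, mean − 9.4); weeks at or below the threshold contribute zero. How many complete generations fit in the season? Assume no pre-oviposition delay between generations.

Weekly DD (7 × max(0, T̄ − 9.4)): 123.2, 92.4, 27.3, 44.1, 113.4, 13.3, 50.4, 15.4, 88.2.
Season total = 567.7 DD.
Complete generations = ⌊567.7 / 137⌋ = 4.

4 generations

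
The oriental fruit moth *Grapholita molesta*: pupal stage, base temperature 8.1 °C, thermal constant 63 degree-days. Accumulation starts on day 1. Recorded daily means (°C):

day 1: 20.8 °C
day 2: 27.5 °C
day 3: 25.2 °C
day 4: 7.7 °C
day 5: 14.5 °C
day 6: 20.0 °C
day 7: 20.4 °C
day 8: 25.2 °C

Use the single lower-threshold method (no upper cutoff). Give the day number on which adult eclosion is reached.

Daily DD above 8.1 °C: 12.7, 19.4, 17.1, 0.0, 6.4, 11.9, 12.3, 17.1.
Cumulative: 12.7, 32.1, 49.2, 49.2, 55.6, 67.5, 79.8, 96.9.
The total first reaches 63 DD on day 6.

day 6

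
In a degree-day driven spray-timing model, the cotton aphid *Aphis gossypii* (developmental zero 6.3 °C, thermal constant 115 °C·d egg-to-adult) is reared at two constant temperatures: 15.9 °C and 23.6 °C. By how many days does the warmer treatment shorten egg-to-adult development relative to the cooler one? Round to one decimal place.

At 15.9 °C: 115 / (15.9 − 6.3) = 115 / 9.6 = 11.979 d.
At 23.6 °C: 115 / (23.6 − 6.3) = 115 / 17.3 = 6.647 d.
Difference = |11.979 − 6.647| = 5.332 ≈ 5.3 days.

5.3 days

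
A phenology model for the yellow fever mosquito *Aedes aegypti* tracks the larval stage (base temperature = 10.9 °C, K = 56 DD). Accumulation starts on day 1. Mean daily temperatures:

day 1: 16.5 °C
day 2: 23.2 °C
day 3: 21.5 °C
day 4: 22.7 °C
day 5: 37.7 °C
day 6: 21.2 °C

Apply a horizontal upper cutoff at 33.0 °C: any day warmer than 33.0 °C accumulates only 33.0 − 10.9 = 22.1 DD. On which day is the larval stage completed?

day 5

Daily DD above 10.9 °C (capped at 22.1): 5.6, 12.3, 10.6, 11.8, 22.1, 10.3.
Cumulative: 5.6, 17.9, 28.5, 40.3, 62.4, 72.7.
The total first reaches 56 DD on day 5.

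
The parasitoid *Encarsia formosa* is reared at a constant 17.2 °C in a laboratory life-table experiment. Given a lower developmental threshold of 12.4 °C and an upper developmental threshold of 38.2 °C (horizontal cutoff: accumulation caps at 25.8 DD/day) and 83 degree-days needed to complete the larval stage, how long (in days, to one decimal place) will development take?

Daily accumulation = 17.2 − 12.4 = 4.8 DD/day.
Duration = 83 / 4.8 = 17.292 ≈ 17.3 days.

17.3 days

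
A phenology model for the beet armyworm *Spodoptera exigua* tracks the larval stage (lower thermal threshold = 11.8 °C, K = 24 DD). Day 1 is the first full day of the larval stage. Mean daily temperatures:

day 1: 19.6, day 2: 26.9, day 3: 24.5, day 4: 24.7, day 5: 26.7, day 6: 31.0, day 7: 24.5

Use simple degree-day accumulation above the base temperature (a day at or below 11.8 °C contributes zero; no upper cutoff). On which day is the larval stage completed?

Daily DD above 11.8 °C: 7.8, 15.1, 12.7, 12.9, 14.9, 19.2, 12.7.
Cumulative: 7.8, 22.9, 35.6, 48.5, 63.4, 82.6, 95.3.
The total first reaches 24 DD on day 3.

day 3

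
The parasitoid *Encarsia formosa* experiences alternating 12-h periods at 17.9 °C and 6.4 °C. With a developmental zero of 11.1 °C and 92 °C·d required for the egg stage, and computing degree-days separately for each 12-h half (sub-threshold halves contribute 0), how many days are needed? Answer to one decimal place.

27.1 days

Day half: max(0, 17.9 − 11.1) × 0.5 = 6.8 × 0.5 = 3.40 DD.
Night half: max(0, 6.4 − 11.1) × 0.5 = 0.0 × 0.5 = 0.00 DD.
Per 24 h: 3.40 DD/day.
Duration = 92 / 3.40 = 27.059 ≈ 27.1 days.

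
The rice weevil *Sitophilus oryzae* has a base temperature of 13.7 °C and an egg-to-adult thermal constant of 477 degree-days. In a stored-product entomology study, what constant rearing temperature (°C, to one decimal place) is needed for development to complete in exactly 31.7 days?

28.7 °C

Required daily accumulation = 477 / 31.7 = 15.047 DD/day.
T = T_base + 15.047 = 13.7 + 15.047 = 28.747 ≈ 28.7 °C.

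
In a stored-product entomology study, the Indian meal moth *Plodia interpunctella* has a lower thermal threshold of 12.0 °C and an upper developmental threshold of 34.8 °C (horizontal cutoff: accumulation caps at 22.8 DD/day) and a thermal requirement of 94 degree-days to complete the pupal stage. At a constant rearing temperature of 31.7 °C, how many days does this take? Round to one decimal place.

4.8 days

Daily accumulation = 31.7 − 12.0 = 19.7 DD/day.
Duration = 94 / 19.7 = 4.772 ≈ 4.8 days.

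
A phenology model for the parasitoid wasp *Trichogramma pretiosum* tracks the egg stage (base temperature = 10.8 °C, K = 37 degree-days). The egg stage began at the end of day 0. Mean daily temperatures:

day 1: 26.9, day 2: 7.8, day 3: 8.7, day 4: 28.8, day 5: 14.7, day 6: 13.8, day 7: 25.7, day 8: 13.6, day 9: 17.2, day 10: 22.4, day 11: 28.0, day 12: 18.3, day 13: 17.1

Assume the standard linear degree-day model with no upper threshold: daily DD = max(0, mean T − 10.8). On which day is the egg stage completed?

day 5

Daily DD above 10.8 °C: 16.1, 0.0, 0.0, 18.0, 3.9, 3.0, 14.9, 2.8, 6.4, 11.6, 17.2, 7.5, 6.3.
Cumulative: 16.1, 16.1, 16.1, 34.1, 38.0, 41.0, 55.9, 58.7, 65.1, 76.7, 93.9, 101.4, 107.7.
The total first reaches 37 DD on day 5.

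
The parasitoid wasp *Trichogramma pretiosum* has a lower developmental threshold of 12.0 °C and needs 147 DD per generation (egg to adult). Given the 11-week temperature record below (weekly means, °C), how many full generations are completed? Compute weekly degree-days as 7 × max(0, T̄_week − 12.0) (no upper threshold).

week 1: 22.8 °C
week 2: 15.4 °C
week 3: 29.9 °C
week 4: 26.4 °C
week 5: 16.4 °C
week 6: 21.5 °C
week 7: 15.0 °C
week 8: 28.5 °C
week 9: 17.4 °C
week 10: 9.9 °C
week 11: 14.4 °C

Weekly DD (7 × max(0, T̄ − 12.0)): 75.6, 23.8, 125.3, 100.8, 30.8, 66.5, 21.0, 115.5, 37.8, 0.0, 16.8.
Season total = 613.9 DD.
Complete generations = ⌊613.9 / 147⌋ = 4.

4 generations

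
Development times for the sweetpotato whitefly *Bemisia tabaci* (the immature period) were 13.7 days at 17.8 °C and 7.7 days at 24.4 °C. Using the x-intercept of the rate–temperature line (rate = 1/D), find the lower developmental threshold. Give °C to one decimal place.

Linear rate model ⇒ the product D·(T − T_b) is constant across temperatures.
13.7·(17.8 − T_b) = 7.7·(24.4 − T_b)
T_b = (13.7·17.8 − 7.7·24.4) / (13.7 − 7.7) = 55.98 / 6.0 = 9.330 °C ≈ 9.3 °C.

9.3 °C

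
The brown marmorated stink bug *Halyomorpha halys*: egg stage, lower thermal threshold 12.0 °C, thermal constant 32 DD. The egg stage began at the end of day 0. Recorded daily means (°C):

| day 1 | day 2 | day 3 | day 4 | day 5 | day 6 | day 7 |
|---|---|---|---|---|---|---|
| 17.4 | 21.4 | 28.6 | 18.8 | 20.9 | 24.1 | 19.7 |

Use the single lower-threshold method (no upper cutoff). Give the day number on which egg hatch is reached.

day 4

Daily DD above 12.0 °C: 5.4, 9.4, 16.6, 6.8, 8.9, 12.1, 7.7.
Cumulative: 5.4, 14.8, 31.4, 38.2, 47.1, 59.2, 66.9.
The total first reaches 32 DD on day 4.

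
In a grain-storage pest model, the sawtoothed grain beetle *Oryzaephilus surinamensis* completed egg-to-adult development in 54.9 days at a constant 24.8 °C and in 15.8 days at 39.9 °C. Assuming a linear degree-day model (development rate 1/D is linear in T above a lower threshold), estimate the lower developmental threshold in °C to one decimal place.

18.7 °C

Under the model K = D·(T − T_b), so D₁·(T₁ − T_b) = D₂·(T₂ − T_b).
54.9·(24.8 − T_b) = 15.8·(39.9 − T_b)
T_b = (54.9·24.8 − 15.8·39.9) / (54.9 − 15.8) = 731.10 / 39.1 = 18.698 °C ≈ 18.7 °C.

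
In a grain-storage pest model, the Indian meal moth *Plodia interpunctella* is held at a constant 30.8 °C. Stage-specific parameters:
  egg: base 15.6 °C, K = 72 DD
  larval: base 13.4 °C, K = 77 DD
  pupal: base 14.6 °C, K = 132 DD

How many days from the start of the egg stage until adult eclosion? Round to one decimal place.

17.3 days

egg: 72 / (30.8 − 15.6) = 72 / 15.2 = 4.737 d.
larval: 77 / (30.8 − 13.4) = 77 / 17.4 = 4.425 d.
pupal: 132 / (30.8 − 14.6) = 132 / 16.2 = 8.148 d.
Sum = 17.310 ≈ 17.3 days.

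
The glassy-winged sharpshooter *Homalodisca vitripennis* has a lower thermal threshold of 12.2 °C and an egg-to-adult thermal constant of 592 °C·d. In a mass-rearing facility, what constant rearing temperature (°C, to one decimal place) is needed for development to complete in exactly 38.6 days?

27.5 °C

Required daily accumulation = 592 / 38.6 = 15.337 DD/day.
T = T_base + 15.337 = 12.2 + 15.337 = 27.537 ≈ 27.5 °C.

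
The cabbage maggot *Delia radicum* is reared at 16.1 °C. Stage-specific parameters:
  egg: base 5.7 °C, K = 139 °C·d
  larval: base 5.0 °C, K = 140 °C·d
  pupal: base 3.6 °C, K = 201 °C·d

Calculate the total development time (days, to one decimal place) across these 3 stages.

egg: 139 / (16.1 − 5.7) = 139 / 10.4 = 13.365 d.
larval: 140 / (16.1 − 5.0) = 140 / 11.1 = 12.613 d.
pupal: 201 / (16.1 − 3.6) = 201 / 12.5 = 16.080 d.
Sum = 42.058 ≈ 42.1 days.

42.1 days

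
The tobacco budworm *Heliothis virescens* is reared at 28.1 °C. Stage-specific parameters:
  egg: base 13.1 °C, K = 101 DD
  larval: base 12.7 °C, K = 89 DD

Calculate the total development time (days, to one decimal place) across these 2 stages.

12.5 days

egg: 101 / (28.1 − 13.1) = 101 / 15.0 = 6.733 d.
larval: 89 / (28.1 − 12.7) = 89 / 15.4 = 5.779 d.
Sum = 12.513 ≈ 12.5 days.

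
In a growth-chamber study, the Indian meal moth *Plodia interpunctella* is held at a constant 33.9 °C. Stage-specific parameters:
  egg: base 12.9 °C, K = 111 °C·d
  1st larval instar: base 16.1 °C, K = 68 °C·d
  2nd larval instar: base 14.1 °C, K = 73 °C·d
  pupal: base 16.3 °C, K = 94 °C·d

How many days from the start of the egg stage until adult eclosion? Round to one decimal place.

18.1 days

egg: 111 / (33.9 − 12.9) = 111 / 21.0 = 5.286 d.
1st larval instar: 68 / (33.9 − 16.1) = 68 / 17.8 = 3.820 d.
2nd larval instar: 73 / (33.9 − 14.1) = 73 / 19.8 = 3.687 d.
pupal: 94 / (33.9 − 16.3) = 94 / 17.6 = 5.341 d.
Sum = 18.134 ≈ 18.1 days.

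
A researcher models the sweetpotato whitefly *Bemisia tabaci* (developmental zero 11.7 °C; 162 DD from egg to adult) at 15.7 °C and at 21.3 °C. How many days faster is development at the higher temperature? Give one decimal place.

At 15.7 °C: 162 / (15.7 − 11.7) = 162 / 4.0 = 40.500 d.
At 21.3 °C: 162 / (21.3 − 11.7) = 162 / 9.6 = 16.875 d.
Difference = |40.500 − 16.875| = 23.625 ≈ 23.6 days.

23.6 days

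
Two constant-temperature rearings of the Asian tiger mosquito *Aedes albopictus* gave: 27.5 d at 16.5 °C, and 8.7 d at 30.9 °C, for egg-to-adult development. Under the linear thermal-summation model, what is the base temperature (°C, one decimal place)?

Linear rate model ⇒ the product D·(T − T_b) is constant across temperatures.
27.5·(16.5 − T_b) = 8.7·(30.9 − T_b)
T_b = (27.5·16.5 − 8.7·30.9) / (27.5 − 8.7) = 184.92 / 18.8 = 9.836 °C ≈ 9.8 °C.

9.8 °C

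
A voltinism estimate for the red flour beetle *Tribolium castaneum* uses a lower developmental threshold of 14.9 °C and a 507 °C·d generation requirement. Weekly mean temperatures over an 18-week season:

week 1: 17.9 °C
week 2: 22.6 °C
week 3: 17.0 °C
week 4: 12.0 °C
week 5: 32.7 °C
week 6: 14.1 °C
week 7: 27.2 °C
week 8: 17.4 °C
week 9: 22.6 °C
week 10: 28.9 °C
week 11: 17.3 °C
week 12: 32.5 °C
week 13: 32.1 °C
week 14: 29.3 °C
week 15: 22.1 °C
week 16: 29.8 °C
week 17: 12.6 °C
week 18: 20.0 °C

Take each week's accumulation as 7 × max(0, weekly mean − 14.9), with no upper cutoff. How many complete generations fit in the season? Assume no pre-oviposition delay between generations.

2 generations

Weekly DD (7 × max(0, T̄ − 14.9)): 21.0, 53.9, 14.7, 0.0, 124.6, 0.0, 86.1, 17.5, 53.9, 98.0, 16.8, 123.2, 120.4, 100.8, 50.4, 104.3, 0.0, 35.7.
Season total = 1021.3 DD.
Complete generations = ⌊1021.3 / 507⌋ = 2.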